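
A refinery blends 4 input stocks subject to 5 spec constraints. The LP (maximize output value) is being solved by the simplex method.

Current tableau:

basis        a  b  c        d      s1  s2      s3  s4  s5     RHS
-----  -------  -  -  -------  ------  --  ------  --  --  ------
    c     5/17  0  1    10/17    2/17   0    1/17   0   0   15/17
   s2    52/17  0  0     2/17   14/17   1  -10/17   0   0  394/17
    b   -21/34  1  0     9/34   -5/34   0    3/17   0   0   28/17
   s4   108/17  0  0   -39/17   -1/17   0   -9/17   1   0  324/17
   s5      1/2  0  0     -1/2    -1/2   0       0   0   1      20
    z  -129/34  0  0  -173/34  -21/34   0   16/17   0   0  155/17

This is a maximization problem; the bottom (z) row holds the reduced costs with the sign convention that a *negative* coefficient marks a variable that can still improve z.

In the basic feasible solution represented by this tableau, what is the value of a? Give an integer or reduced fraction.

a is nonbasic (not in the basis column), so its value in the current BFS is 0.

0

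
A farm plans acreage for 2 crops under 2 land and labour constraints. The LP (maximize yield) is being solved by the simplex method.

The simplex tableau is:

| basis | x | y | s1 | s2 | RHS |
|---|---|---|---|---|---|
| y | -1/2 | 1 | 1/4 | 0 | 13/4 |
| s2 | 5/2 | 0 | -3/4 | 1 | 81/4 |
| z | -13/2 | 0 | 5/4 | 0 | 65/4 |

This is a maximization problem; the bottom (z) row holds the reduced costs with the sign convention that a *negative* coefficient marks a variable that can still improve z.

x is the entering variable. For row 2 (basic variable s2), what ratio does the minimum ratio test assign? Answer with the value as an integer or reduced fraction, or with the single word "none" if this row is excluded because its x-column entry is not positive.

Ratio = RHS / (x entry) = (81/4) / (5/2) = 81/10.

81/10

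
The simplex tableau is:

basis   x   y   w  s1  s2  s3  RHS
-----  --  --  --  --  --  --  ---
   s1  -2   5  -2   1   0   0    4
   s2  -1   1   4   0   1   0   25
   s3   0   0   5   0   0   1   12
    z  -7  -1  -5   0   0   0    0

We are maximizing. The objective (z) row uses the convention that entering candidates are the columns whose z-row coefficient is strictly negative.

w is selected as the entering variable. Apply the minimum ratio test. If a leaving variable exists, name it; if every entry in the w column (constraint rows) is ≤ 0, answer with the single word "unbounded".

s3

Ratios: row 1 (s1): entry -2 ≤ 0, skip; row 2 (s2): 25/4 = 25/4; row 3 (s3): 12/5 = 12/5.
Minimum ratio is in the s3 row, so s3 leaves.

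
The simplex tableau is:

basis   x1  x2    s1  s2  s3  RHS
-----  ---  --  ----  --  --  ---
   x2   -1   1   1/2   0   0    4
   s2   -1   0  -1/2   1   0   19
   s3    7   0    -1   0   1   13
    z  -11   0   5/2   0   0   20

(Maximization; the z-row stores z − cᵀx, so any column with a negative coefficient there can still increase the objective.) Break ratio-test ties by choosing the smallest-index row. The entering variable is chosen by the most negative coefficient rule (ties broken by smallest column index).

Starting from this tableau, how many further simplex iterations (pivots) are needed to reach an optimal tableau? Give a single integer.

pivot: x1 in, s3 out → z = 283/7
No improving column remains; optimal.

1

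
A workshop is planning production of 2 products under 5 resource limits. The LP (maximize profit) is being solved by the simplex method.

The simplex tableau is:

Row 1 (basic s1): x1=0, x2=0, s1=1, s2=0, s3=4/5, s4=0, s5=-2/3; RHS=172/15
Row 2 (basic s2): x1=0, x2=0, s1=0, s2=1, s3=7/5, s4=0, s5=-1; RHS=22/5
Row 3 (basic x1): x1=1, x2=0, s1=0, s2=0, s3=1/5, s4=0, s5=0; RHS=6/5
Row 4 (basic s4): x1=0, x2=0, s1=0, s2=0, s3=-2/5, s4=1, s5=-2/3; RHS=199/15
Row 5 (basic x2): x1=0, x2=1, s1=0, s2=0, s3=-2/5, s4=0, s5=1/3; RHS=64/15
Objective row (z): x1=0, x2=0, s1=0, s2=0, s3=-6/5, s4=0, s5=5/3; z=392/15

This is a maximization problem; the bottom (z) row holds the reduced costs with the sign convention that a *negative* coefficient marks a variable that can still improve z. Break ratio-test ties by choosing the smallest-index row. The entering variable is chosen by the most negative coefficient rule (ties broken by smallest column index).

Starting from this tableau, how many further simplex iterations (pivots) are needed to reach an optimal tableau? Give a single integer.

1

pivot: s3 in, s2 out → z = 628/21
No improving column remains; optimal.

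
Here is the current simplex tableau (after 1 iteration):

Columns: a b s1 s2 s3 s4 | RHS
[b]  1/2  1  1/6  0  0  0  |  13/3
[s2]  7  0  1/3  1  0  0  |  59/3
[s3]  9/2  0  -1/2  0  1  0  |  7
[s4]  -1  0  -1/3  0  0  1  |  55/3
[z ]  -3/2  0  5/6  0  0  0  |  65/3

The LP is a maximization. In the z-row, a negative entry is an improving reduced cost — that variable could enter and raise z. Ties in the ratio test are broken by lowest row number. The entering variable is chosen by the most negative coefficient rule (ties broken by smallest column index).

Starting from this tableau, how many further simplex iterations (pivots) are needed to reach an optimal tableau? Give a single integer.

pivot: a in, s3 out → z = 24
No improving column remains; optimal.

1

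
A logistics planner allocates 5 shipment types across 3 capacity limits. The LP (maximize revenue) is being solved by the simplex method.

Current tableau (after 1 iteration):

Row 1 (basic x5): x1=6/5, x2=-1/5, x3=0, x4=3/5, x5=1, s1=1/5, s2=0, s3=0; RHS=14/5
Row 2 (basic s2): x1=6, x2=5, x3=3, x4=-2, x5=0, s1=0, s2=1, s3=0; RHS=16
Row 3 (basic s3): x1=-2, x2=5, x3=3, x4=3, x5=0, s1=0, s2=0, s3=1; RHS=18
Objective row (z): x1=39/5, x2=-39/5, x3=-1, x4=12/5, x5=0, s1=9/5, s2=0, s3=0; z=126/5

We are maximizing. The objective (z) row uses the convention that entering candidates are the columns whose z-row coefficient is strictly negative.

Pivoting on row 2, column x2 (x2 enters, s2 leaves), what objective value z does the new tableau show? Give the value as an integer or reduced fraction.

Minimum ratio for x2: 16/5 = 16/5.
z changes by −(z-row coeff of x2)·ratio = −(-39/5)·(16/5) = 624/25.
New z = 126/5 + (624/25) = 1254/25.

1254/25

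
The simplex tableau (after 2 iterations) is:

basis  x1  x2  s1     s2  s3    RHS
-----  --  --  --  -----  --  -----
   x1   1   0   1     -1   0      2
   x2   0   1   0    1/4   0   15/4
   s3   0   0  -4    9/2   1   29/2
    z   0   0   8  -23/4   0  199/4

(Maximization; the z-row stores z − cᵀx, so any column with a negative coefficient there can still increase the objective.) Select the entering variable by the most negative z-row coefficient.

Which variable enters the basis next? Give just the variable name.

Objective-row coefficients: x1: 0, x2: 0, s1: 8, s2: -23/4, s3: 0.
The most negative is -23/4 in column s2, so s2 enters.

s2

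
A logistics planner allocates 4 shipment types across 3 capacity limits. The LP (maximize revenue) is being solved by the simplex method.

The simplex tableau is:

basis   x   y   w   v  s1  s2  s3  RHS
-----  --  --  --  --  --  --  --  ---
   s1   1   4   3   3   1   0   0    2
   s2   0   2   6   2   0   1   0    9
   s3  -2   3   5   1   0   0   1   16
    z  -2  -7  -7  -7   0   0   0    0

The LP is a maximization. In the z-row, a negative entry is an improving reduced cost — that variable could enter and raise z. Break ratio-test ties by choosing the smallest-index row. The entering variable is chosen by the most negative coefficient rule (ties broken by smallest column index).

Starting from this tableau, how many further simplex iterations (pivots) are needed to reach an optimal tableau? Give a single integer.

2

pivot: y in, s1 out → z = 7/2
pivot: w in, y out → z = 14/3
No improving column remains; optimal.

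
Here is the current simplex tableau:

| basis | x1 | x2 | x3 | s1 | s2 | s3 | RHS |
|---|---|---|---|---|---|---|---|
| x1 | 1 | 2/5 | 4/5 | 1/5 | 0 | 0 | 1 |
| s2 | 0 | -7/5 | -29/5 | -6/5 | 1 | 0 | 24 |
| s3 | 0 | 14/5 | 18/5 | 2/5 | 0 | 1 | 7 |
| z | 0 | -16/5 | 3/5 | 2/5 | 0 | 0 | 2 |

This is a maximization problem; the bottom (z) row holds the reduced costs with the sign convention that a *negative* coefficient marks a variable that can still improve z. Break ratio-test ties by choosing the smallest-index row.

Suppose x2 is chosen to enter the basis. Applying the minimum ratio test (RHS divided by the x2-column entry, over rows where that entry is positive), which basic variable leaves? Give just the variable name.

Ratios: row 1 (x1): 1/(2/5) = 5/2; row 2 (s2): entry -7/5 ≤ 0, skip; row 3 (s3): 7/(14/5) = 5/2.
Minimum ratio 5/2 is in the x1 row, so x1 leaves.

x1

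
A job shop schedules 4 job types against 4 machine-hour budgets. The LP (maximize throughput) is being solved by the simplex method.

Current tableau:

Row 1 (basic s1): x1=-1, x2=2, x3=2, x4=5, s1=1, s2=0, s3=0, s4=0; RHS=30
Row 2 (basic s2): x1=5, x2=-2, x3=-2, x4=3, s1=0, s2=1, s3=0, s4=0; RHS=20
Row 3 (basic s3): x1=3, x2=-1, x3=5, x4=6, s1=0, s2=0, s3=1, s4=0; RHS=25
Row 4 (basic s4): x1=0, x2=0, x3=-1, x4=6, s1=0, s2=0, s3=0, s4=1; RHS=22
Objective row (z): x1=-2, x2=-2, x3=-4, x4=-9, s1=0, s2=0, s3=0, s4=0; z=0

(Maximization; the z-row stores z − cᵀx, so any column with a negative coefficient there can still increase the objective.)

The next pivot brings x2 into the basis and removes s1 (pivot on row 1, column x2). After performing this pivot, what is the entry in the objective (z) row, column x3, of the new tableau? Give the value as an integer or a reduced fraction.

Pivot element is row 1, column x2: 2.
Normalize row 1: new (row 1, x3) = 2/2 = 1.
z-row ← z-row − (-2)·(new row 1): -4 − (-2)·1 = -2.

-2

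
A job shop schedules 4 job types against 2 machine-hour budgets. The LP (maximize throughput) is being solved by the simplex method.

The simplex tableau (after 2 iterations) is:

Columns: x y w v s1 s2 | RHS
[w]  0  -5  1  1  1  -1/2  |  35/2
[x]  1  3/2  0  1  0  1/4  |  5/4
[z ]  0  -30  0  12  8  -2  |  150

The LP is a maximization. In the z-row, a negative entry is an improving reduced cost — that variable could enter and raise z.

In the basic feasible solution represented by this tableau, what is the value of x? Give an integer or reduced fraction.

5/4

x is basic (row 2); its value is the RHS of that row: 5/4.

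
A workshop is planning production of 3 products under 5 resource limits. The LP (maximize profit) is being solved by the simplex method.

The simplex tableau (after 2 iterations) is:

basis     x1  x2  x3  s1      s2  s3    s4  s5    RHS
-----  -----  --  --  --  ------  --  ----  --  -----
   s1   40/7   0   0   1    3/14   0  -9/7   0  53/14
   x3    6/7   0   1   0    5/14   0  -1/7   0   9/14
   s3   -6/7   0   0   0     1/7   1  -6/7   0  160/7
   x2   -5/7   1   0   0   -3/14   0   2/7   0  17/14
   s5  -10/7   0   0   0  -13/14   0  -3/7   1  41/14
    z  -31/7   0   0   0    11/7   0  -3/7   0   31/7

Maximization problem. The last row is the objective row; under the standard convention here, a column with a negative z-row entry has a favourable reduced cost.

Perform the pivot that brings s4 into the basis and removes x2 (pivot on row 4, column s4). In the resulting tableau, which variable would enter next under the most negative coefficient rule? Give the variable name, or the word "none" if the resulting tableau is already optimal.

x1

Pivot element 2/7. New z-row = old z-row − (-3/7)·(row 4/(2/7)).
Updated z-row coefficients: x1: -11/2, x2: 3/2, x3: 0, s1: 0, s2: 5/4, s3: 0, s4: 0, s5: 0.
The most negative is -11/2 in column x1, so x1 would enter next.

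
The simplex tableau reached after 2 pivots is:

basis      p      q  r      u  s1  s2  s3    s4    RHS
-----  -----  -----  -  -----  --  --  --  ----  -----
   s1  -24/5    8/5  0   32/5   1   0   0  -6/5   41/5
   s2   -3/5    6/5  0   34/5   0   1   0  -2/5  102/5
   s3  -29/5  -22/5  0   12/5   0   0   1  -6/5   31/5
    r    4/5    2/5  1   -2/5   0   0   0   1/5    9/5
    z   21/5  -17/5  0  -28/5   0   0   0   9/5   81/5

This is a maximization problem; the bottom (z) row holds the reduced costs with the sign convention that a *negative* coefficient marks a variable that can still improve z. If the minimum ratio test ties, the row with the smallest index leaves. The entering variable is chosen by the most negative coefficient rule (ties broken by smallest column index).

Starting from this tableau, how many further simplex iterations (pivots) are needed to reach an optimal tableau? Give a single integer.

2

pivot: u in, s1 out → z = 187/8
pivot: q in, r out → z = 261/8
No improving column remains; optimal.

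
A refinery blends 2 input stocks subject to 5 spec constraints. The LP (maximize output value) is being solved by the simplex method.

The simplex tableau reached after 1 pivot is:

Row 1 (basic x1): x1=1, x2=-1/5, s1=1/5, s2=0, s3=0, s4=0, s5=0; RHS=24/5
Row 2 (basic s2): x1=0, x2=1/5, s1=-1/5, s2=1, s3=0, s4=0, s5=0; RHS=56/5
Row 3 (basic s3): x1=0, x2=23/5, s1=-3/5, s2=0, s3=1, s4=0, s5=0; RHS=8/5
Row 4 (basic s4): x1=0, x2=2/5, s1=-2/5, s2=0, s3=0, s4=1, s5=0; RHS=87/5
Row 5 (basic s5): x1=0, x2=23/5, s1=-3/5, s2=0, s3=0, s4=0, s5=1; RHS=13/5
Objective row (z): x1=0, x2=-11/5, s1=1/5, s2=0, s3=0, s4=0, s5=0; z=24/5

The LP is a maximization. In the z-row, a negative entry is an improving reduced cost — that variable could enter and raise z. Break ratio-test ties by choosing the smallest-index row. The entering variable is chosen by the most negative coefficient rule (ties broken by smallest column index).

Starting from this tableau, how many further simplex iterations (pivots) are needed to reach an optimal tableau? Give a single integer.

2

pivot: x2 in, s3 out → z = 128/23
pivot: s1 in, x1 out → z = 8
No improving column remains; optimal.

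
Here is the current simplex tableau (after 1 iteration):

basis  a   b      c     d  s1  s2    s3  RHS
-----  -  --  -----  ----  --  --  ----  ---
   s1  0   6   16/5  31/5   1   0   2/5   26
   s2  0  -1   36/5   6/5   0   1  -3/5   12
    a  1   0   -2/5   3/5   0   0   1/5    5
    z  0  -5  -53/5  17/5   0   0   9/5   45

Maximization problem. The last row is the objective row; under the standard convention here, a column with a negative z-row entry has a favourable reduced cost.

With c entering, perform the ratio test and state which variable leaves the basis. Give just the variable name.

Ratios: row 1 (s1): 26/(16/5) = 65/8; row 2 (s2): 12/(36/5) = 5/3; row 3 (a): entry -2/5 ≤ 0, skip.
Minimum ratio 5/3 is in the s2 row, so s2 leaves.

s2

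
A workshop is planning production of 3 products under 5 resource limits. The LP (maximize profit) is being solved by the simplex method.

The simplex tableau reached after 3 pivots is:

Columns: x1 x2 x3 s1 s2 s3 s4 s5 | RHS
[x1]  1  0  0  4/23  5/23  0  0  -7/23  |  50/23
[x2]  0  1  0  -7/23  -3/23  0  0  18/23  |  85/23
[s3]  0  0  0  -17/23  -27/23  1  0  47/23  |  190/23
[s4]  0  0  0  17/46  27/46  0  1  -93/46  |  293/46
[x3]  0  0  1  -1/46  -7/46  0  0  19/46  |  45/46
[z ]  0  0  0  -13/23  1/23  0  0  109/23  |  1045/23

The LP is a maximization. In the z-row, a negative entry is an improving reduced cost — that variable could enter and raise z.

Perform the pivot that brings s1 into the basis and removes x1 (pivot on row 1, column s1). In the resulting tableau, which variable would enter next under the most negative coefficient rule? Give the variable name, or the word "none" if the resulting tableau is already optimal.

none

Pivot element 4/23. New z-row = old z-row − (-13/23)·(row 1/(4/23)).
Updated z-row coefficients: x1: 13/4, x2: 0, x3: 0, s1: 0, s2: 3/4, s3: 0, s4: 0, s5: 15/4.
No coefficient is strictly negative; the tableau after this pivot is optimal.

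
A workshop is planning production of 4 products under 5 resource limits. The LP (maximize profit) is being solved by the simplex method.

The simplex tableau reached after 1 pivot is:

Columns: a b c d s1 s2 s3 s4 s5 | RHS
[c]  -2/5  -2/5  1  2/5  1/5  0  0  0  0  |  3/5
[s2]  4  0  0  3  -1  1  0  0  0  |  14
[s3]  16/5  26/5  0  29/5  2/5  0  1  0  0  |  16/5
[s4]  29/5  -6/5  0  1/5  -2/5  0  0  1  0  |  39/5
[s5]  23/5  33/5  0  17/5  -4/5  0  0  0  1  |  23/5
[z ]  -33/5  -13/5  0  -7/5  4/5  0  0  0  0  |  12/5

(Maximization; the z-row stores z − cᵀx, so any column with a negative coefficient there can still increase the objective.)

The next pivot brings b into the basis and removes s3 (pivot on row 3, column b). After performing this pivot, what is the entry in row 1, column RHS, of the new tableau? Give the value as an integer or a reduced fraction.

11/13

Pivot element is row 3, column b: 26/5.
Normalize row 3: new (row 3, RHS) = (16/5)/(26/5) = 8/13.
row 1 ← row 1 − (-2/5)·(new row 3): 3/5 − (-2/5)·(8/13) = 11/13.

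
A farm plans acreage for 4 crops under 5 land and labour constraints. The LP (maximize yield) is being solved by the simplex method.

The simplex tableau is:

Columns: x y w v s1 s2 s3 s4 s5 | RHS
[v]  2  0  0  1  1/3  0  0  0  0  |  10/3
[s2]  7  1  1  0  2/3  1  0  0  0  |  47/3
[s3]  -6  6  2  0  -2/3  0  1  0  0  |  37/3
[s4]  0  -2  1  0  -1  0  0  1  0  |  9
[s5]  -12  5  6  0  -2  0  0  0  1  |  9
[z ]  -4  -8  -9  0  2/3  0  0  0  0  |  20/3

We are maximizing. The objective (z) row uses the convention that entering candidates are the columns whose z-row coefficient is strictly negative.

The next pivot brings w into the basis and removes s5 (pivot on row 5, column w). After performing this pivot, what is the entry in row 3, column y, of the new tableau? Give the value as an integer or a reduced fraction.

13/3

Pivot element is row 5, column w: 6.
Normalize row 5: new (row 5, y) = 5/6 = 5/6.
row 3 ← row 3 − 2·(new row 5): 6 − 2·(5/6) = 13/3.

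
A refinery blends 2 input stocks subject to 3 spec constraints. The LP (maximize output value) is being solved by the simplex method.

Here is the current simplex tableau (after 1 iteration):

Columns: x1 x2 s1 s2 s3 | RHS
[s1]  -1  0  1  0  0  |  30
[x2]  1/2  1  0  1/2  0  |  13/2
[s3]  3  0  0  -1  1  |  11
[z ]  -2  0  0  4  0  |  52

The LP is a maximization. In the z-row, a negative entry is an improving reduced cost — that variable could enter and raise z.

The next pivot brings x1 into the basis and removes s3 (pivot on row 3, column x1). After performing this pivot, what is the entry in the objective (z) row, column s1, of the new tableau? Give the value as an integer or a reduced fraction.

0

Pivot element is row 3, column x1: 3.
Normalize row 3: new (row 3, s1) = 0/3 = 0.
z-row ← z-row − (-2)·(new row 3): 0 − (-2)·0 = 0.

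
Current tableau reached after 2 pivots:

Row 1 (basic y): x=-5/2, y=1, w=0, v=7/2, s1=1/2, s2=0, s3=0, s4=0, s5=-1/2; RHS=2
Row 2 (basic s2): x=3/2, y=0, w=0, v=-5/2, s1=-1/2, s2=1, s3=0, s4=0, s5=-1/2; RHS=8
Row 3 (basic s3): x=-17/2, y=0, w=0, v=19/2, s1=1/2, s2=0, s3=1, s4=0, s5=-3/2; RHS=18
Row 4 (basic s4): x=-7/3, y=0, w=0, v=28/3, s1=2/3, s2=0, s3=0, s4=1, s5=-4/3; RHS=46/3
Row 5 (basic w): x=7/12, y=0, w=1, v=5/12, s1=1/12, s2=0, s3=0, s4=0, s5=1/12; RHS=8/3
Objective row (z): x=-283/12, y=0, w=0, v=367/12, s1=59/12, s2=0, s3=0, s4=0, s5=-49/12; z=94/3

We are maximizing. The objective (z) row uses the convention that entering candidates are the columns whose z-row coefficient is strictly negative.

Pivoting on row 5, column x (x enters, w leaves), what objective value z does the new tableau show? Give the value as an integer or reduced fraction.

Minimum ratio for x: (8/3)/(7/12) = 32/7.
z changes by −(z-row coeff of x)·ratio = −(-283/12)·(32/7) = 2264/21.
New z = 94/3 + (2264/21) = 974/7.

974/7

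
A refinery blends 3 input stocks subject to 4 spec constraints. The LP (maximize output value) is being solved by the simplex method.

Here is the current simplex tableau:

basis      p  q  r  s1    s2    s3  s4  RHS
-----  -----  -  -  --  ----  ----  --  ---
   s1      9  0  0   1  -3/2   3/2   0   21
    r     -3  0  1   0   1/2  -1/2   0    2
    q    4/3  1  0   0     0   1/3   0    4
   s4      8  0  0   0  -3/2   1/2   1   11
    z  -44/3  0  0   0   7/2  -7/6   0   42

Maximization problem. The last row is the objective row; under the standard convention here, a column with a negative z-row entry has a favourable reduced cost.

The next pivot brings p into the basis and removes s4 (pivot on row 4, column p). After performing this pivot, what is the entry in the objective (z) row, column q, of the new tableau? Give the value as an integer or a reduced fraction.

Pivot element is row 4, column p: 8.
Normalize row 4: new (row 4, q) = 0/8 = 0.
z-row ← z-row − (-44/3)·(new row 4): 0 − (-44/3)·0 = 0.

0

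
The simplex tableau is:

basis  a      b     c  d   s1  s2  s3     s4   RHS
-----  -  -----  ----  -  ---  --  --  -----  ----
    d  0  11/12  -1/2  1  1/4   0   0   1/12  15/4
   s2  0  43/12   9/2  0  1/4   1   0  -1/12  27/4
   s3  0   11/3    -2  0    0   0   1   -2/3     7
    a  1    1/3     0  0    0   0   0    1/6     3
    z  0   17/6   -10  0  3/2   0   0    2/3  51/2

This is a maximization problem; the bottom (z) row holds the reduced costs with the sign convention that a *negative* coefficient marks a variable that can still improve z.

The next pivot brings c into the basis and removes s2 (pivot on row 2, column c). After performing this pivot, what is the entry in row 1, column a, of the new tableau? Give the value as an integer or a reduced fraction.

Pivot element is row 2, column c: 9/2.
Normalize row 2: new (row 2, a) = 0/(9/2) = 0.
row 1 ← row 1 − (-1/2)·(new row 2): 0 − (-1/2)·0 = 0.

0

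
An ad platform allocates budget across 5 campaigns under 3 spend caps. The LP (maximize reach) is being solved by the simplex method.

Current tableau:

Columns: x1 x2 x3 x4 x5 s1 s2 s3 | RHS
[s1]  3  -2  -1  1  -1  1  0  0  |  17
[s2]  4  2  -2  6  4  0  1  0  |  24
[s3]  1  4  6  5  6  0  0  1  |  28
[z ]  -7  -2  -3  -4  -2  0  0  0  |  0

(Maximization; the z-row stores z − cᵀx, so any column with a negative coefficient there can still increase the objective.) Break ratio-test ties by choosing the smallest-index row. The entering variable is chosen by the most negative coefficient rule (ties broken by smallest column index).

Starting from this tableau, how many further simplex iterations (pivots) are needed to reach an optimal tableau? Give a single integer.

3

pivot: x1 in, s1 out → z = 119/3
pivot: x2 in, s2 out → z = 291/7
pivot: x3 in, s3 out → z = 423/7
No improving column remains; optimal.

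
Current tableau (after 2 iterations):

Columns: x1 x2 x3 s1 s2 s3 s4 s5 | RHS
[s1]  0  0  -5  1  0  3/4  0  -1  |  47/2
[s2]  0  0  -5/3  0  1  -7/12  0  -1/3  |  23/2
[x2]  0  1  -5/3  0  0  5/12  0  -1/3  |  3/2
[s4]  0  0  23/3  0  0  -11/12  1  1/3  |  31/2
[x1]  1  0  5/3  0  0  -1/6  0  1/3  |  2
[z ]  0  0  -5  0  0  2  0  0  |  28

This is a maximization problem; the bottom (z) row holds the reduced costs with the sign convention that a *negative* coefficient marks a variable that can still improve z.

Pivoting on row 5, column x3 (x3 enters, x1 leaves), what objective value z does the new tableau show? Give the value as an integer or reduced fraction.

34

Minimum ratio for x3: 2/(5/3) = 6/5.
z changes by −(z-row coeff of x3)·ratio = −(-5)·(6/5) = 6.
New z = 28 + 6 = 34.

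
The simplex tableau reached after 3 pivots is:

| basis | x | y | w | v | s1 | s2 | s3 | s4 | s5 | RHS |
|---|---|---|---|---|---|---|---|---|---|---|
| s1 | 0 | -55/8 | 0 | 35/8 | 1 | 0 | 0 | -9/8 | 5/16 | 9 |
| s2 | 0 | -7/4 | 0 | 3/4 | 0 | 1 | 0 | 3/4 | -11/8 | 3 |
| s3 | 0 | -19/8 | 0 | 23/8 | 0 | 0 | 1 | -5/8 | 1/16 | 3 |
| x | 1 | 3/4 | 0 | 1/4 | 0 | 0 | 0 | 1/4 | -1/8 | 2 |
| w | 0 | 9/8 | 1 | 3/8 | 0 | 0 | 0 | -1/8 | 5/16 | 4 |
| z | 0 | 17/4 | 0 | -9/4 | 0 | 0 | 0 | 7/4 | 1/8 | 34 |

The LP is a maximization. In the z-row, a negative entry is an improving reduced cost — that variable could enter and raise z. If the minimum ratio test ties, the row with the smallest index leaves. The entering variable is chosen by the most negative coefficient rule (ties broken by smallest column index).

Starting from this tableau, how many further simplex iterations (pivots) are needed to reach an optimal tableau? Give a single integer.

pivot: v in, s3 out → z = 836/23
No improving column remains; optimal.

1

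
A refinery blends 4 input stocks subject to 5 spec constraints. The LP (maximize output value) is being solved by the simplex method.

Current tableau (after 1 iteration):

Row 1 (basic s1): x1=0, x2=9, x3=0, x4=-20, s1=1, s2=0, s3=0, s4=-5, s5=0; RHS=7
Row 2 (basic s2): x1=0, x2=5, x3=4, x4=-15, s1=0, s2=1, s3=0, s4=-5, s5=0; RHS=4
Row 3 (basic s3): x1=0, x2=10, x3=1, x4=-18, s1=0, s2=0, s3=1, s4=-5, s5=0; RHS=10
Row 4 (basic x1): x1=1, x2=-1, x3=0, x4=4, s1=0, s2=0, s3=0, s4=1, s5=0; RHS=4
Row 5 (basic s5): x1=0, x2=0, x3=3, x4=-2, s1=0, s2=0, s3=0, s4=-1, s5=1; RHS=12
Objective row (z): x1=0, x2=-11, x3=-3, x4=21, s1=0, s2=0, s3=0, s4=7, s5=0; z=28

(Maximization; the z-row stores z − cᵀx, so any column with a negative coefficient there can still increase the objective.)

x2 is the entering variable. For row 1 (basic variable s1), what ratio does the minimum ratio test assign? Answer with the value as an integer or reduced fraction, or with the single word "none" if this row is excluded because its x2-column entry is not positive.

7/9

Ratio = RHS / (x2 entry) = 7 / 9 = 7/9.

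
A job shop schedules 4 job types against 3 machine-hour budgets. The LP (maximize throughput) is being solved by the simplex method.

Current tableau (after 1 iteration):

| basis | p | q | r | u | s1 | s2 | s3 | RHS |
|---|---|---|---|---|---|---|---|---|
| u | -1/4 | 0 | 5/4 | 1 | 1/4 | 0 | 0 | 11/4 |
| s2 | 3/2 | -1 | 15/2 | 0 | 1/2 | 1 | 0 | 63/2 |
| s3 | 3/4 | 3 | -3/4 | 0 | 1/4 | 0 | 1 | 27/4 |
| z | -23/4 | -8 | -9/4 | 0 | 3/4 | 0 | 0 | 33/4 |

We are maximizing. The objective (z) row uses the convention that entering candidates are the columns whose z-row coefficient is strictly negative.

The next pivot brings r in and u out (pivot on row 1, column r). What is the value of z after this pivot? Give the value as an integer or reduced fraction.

66/5

Minimum ratio for r: (11/4)/(5/4) = 11/5.
z changes by −(z-row coeff of r)·ratio = −(-9/4)·(11/5) = 99/20.
New z = 33/4 + (99/20) = 66/5.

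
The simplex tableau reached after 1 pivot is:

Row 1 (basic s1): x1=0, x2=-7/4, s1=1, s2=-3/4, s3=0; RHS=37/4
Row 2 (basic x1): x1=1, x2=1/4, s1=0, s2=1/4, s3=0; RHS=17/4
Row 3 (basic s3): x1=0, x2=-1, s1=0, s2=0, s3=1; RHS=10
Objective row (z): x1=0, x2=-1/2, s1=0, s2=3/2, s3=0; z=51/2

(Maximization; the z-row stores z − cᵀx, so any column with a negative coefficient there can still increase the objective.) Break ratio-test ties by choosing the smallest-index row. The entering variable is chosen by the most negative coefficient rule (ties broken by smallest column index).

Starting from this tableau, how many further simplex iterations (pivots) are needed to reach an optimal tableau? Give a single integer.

pivot: x2 in, x1 out → z = 34
No improving column remains; optimal.

1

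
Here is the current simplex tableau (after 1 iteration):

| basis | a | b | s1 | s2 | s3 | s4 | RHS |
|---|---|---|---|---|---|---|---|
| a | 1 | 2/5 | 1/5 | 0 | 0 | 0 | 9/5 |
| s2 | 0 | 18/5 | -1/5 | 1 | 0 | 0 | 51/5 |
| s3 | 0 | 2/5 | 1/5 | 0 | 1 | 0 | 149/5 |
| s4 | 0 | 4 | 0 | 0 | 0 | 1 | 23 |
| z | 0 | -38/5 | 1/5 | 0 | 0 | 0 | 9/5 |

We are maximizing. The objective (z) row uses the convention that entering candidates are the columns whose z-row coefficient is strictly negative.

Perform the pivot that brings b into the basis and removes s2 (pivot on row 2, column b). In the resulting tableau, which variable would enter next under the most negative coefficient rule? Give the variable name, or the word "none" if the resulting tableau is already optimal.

Pivot element 18/5. New z-row = old z-row − (-38/5)·(row 2/(18/5)).
Updated z-row coefficients: a: 0, b: 0, s1: -2/9, s2: 19/9, s3: 0, s4: 0.
The most negative is -2/9 in column s1, so s1 would enter next.

s1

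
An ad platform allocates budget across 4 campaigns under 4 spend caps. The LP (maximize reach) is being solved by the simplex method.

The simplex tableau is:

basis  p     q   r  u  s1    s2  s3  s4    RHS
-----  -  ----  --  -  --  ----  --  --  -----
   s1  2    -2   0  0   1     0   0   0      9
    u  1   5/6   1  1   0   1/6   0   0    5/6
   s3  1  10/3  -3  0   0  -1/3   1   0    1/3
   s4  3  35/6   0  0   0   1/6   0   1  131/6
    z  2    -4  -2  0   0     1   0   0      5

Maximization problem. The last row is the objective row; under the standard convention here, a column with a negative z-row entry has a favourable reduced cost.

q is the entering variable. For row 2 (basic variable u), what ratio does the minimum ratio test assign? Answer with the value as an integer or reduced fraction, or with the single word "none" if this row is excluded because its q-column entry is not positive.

Ratio = RHS / (q entry) = (5/6) / (5/6) = 1.

1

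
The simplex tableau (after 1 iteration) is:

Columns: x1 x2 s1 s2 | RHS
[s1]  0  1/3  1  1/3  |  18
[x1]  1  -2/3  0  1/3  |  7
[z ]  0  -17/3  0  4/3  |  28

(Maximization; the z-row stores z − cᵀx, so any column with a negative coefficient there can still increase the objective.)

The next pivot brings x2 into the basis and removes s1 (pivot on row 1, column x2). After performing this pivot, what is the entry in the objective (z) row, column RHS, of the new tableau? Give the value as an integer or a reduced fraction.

334

Pivot element is row 1, column x2: 1/3.
Normalize row 1: new (row 1, RHS) = 18/(1/3) = 54.
z-row ← z-row − (-17/3)·(new row 1): 28 − (-17/3)·54 = 334.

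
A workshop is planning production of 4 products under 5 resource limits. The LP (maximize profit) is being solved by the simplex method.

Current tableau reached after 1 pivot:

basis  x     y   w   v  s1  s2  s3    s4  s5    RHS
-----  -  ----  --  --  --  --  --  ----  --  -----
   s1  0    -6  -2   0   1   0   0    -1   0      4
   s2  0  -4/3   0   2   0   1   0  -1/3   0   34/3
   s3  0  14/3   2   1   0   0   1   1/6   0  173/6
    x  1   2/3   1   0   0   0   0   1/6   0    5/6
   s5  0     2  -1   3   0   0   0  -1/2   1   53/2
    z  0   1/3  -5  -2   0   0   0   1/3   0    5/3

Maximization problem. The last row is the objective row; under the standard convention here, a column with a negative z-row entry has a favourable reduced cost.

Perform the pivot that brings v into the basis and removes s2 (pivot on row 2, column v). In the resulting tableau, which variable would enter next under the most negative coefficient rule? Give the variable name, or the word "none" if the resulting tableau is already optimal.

w

Pivot element 2. New z-row = old z-row − (-2)·(row 2/2).
Updated z-row coefficients: x: 0, y: -1, w: -5, v: 0, s1: 0, s2: 1, s3: 0, s4: 0, s5: 0.
The most negative is -5 in column w, so w would enter next.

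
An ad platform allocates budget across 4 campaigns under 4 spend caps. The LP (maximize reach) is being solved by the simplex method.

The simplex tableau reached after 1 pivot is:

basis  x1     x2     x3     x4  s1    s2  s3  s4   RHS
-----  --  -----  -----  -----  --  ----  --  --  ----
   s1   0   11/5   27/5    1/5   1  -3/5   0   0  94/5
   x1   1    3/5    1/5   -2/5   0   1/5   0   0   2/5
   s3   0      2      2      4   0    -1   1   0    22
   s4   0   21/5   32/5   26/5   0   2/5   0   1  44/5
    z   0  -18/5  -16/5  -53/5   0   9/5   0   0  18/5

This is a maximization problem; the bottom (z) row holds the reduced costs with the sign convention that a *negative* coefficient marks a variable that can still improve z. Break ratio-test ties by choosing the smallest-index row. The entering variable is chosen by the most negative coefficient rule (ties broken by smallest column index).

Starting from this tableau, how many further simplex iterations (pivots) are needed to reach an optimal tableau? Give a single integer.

pivot: x4 in, s4 out → z = 280/13
No improving column remains; optimal.

1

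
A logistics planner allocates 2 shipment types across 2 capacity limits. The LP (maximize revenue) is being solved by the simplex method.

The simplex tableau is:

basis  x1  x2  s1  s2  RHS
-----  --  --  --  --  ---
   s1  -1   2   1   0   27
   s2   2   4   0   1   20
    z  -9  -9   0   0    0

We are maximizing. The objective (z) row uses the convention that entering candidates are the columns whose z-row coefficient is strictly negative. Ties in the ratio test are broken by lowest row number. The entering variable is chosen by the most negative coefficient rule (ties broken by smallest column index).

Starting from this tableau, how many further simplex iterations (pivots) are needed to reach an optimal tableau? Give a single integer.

pivot: x1 in, s2 out → z = 90
No improving column remains; optimal.

1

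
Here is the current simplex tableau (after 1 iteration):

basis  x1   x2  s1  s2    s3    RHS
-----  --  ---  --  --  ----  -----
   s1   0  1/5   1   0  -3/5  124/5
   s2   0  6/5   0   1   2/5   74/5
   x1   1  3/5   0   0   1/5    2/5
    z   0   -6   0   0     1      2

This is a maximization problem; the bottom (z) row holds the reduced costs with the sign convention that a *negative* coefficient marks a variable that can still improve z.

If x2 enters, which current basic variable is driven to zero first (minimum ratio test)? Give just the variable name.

Ratios: row 1 (s1): (124/5)/(1/5) = 124; row 2 (s2): (74/5)/(6/5) = 37/3; row 3 (x1): (2/5)/(3/5) = 2/3.
Minimum ratio 2/3 is in the x1 row, so x1 leaves.

x1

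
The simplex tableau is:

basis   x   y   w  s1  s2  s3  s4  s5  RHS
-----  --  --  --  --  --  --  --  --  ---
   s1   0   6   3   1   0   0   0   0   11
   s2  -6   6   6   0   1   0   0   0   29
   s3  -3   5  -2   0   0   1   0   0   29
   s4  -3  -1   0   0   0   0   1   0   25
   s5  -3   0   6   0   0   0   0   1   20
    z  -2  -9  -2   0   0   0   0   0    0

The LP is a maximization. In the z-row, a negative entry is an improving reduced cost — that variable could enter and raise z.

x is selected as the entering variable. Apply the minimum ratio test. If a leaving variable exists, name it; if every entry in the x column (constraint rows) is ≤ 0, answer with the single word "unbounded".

unbounded

x-column entries: row 1: 0, row 2: -6, row 3: -3, row 4: -3, row 5: -3. All ≤ 0, so x can increase without bound; the LP is unbounded in this direction.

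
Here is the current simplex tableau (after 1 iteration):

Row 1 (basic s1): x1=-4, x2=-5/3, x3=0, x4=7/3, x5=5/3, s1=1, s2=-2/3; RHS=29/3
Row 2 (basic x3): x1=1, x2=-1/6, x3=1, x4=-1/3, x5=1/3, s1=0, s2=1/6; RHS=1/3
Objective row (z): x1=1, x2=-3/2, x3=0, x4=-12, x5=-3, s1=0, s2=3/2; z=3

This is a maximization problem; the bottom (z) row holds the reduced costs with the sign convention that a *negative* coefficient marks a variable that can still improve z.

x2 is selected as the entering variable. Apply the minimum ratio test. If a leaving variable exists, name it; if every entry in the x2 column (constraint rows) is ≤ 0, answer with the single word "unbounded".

x2-column entries: row 1: -5/3, row 2: -1/6. All ≤ 0, so x2 can increase without bound; the LP is unbounded in this direction.

unbounded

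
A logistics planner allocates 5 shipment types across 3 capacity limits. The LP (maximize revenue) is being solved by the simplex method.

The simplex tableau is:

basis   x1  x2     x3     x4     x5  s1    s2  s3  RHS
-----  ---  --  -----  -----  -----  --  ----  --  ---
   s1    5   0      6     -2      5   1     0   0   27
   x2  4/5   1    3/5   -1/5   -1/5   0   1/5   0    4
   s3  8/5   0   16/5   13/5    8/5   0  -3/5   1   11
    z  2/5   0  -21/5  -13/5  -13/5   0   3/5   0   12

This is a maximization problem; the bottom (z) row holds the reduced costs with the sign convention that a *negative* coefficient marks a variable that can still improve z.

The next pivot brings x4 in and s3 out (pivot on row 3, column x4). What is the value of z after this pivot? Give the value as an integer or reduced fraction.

Minimum ratio for x4: 11/(13/5) = 55/13.
z changes by −(z-row coeff of x4)·ratio = −(-13/5)·(55/13) = 11.
New z = 12 + 11 = 23.

23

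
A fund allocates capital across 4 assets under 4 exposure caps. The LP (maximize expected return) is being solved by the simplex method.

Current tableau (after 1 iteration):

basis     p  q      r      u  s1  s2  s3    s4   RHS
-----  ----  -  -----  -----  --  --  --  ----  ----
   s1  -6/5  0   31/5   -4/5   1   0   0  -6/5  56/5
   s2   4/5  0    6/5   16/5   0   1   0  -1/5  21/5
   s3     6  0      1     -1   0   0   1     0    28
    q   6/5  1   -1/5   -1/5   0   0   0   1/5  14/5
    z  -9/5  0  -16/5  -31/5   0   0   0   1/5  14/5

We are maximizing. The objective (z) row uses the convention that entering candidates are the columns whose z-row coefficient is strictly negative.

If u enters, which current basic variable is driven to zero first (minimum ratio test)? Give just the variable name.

s2

Ratios: row 1 (s1): entry -4/5 ≤ 0, skip; row 2 (s2): (21/5)/(16/5) = 21/16; row 3 (s3): entry -1 ≤ 0, skip; row 4 (q): entry -1/5 ≤ 0, skip.
Minimum ratio 21/16 is in the s2 row, so s2 leaves.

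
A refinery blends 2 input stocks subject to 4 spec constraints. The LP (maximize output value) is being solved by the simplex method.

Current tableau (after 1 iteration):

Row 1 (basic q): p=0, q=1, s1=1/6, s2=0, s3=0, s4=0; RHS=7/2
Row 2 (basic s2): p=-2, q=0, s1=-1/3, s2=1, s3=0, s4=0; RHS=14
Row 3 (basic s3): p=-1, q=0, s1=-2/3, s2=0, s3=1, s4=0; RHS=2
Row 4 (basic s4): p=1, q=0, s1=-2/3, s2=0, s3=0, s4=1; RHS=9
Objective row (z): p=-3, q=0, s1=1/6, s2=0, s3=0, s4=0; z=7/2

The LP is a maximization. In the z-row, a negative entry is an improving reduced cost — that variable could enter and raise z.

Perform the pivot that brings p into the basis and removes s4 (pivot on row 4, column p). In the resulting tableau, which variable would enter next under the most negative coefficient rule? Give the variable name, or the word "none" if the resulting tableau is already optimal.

s1

Pivot element 1. New z-row = old z-row − (-3)·(row 4/1).
Updated z-row coefficients: p: 0, q: 0, s1: -11/6, s2: 0, s3: 0, s4: 3.
The most negative is -11/6 in column s1, so s1 would enter next.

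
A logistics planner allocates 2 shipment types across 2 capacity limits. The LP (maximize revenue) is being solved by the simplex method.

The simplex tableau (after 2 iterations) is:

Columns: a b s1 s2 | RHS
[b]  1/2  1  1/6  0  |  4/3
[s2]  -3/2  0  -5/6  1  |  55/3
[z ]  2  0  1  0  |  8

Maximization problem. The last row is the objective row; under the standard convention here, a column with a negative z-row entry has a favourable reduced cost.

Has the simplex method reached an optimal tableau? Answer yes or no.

yes

No objective-row coefficient is strictly negative, so no entering variable exists; the tableau is optimal.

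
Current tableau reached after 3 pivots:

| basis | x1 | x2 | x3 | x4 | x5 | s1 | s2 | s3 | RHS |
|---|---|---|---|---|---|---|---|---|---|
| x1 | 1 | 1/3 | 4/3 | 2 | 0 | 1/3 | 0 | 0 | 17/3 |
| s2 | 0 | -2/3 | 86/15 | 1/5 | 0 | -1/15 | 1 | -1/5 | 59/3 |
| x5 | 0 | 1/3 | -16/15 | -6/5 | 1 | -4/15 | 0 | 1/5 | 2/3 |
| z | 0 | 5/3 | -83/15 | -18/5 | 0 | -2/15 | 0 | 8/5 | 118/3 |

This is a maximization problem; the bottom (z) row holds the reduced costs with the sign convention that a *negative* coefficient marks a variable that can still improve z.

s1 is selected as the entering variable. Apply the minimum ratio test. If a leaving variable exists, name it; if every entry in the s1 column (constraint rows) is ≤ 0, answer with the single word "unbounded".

Ratios: row 1 (x1): (17/3)/(1/3) = 17; row 2 (s2): entry -1/15 ≤ 0, skip; row 3 (x5): entry -4/15 ≤ 0, skip.
Minimum ratio is in the x1 row, so x1 leaves.

x1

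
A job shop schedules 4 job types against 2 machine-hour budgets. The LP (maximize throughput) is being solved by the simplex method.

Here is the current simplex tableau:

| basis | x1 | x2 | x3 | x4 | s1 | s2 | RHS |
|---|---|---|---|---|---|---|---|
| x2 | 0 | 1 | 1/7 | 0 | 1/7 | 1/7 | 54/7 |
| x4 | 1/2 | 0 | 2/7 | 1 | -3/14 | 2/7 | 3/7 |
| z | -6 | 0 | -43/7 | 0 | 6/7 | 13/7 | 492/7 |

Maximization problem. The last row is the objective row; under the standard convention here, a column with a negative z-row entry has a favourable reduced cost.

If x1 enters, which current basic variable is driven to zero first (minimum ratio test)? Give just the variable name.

Ratios: row 1 (x2): entry 0 ≤ 0, skip; row 2 (x4): (3/7)/(1/2) = 6/7.
Minimum ratio 6/7 is in the x4 row, so x4 leaves.

x4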